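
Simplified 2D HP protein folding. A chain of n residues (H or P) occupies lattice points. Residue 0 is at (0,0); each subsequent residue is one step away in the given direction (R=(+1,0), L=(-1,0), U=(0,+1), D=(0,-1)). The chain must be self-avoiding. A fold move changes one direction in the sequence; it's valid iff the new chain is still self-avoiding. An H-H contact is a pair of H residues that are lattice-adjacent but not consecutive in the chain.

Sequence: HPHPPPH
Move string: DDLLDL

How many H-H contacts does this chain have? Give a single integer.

Answer: 0

Derivation:
Positions: [(0, 0), (0, -1), (0, -2), (-1, -2), (-2, -2), (-2, -3), (-3, -3)]
No H-H contacts found.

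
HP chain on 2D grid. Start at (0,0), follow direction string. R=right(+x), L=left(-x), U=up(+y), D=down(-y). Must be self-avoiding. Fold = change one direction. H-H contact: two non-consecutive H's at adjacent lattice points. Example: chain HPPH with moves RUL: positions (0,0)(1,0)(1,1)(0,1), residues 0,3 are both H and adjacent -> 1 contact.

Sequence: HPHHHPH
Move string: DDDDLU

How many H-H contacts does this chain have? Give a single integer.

Positions: [(0, 0), (0, -1), (0, -2), (0, -3), (0, -4), (-1, -4), (-1, -3)]
H-H contact: residue 3 @(0,-3) - residue 6 @(-1, -3)

Answer: 1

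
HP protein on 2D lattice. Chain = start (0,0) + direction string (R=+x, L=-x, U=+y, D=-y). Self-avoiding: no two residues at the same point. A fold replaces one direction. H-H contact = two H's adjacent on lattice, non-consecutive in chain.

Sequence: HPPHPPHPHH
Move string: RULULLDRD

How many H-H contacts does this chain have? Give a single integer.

Positions: [(0, 0), (1, 0), (1, 1), (0, 1), (0, 2), (-1, 2), (-2, 2), (-2, 1), (-1, 1), (-1, 0)]
H-H contact: residue 0 @(0,0) - residue 9 @(-1, 0)
H-H contact: residue 0 @(0,0) - residue 3 @(0, 1)
H-H contact: residue 3 @(0,1) - residue 8 @(-1, 1)

Answer: 3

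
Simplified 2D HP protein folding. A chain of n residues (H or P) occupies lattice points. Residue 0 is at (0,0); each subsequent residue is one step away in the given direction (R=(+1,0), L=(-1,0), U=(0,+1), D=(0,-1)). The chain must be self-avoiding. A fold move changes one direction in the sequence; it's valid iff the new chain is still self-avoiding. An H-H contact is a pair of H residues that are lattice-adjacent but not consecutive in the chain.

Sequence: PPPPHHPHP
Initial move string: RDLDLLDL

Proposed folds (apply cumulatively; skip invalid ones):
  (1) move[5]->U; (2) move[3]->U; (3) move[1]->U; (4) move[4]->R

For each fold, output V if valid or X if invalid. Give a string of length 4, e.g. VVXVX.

Initial: RDLDLLDL -> [(0, 0), (1, 0), (1, -1), (0, -1), (0, -2), (-1, -2), (-2, -2), (-2, -3), (-3, -3)]
Fold 1: move[5]->U => RDLDLUDL INVALID (collision), skipped
Fold 2: move[3]->U => RDLULLDL INVALID (collision), skipped
Fold 3: move[1]->U => RULDLLDL INVALID (collision), skipped
Fold 4: move[4]->R => RDLDRLDL INVALID (collision), skipped

Answer: XXXX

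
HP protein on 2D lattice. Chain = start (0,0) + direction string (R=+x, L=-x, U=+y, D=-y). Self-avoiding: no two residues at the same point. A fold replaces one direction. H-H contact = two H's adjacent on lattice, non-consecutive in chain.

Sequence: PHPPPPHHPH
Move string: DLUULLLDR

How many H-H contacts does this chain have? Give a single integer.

Positions: [(0, 0), (0, -1), (-1, -1), (-1, 0), (-1, 1), (-2, 1), (-3, 1), (-4, 1), (-4, 0), (-3, 0)]
H-H contact: residue 6 @(-3,1) - residue 9 @(-3, 0)

Answer: 1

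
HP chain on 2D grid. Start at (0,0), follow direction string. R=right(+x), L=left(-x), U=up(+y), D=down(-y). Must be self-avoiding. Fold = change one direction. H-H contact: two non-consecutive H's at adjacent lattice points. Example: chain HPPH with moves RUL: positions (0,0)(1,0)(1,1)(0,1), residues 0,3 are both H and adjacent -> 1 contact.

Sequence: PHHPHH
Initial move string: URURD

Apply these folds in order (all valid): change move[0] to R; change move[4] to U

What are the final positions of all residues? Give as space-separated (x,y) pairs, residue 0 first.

Answer: (0,0) (1,0) (2,0) (2,1) (3,1) (3,2)

Derivation:
Initial moves: URURD
Fold: move[0]->R => RRURD (positions: [(0, 0), (1, 0), (2, 0), (2, 1), (3, 1), (3, 0)])
Fold: move[4]->U => RRURU (positions: [(0, 0), (1, 0), (2, 0), (2, 1), (3, 1), (3, 2)])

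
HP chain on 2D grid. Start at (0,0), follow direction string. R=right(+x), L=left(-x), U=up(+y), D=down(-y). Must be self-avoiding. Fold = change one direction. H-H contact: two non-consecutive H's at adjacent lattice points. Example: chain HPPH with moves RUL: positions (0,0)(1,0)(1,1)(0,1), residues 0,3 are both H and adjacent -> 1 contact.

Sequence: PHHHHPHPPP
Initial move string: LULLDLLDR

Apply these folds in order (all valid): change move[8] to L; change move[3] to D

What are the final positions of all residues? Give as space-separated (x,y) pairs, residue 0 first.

Initial moves: LULLDLLDR
Fold: move[8]->L => LULLDLLDL (positions: [(0, 0), (-1, 0), (-1, 1), (-2, 1), (-3, 1), (-3, 0), (-4, 0), (-5, 0), (-5, -1), (-6, -1)])
Fold: move[3]->D => LULDDLLDL (positions: [(0, 0), (-1, 0), (-1, 1), (-2, 1), (-2, 0), (-2, -1), (-3, -1), (-4, -1), (-4, -2), (-5, -2)])

Answer: (0,0) (-1,0) (-1,1) (-2,1) (-2,0) (-2,-1) (-3,-1) (-4,-1) (-4,-2) (-5,-2)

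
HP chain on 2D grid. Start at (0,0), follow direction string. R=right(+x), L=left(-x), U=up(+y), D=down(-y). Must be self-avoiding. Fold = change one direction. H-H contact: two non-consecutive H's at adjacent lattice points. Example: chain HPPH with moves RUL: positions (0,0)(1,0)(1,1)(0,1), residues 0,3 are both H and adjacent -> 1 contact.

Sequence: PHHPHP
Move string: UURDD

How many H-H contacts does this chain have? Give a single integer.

Positions: [(0, 0), (0, 1), (0, 2), (1, 2), (1, 1), (1, 0)]
H-H contact: residue 1 @(0,1) - residue 4 @(1, 1)

Answer: 1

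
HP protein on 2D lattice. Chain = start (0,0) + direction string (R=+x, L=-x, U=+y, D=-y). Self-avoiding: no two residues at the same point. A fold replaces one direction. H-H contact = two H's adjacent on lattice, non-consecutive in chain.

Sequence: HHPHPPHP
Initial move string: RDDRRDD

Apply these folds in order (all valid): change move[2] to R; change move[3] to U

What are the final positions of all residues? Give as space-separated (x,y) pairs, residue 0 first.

Answer: (0,0) (1,0) (1,-1) (2,-1) (2,0) (3,0) (3,-1) (3,-2)

Derivation:
Initial moves: RDDRRDD
Fold: move[2]->R => RDRRRDD (positions: [(0, 0), (1, 0), (1, -1), (2, -1), (3, -1), (4, -1), (4, -2), (4, -3)])
Fold: move[3]->U => RDRURDD (positions: [(0, 0), (1, 0), (1, -1), (2, -1), (2, 0), (3, 0), (3, -1), (3, -2)])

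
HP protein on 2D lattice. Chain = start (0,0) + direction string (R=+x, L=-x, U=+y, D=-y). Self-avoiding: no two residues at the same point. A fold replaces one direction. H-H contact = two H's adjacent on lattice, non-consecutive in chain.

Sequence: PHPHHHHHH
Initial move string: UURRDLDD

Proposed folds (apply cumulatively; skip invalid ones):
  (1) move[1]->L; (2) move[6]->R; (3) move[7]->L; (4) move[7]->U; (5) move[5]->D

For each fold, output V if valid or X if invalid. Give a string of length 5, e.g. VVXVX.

Initial: UURRDLDD -> [(0, 0), (0, 1), (0, 2), (1, 2), (2, 2), (2, 1), (1, 1), (1, 0), (1, -1)]
Fold 1: move[1]->L => ULRRDLDD INVALID (collision), skipped
Fold 2: move[6]->R => UURRDLRD INVALID (collision), skipped
Fold 3: move[7]->L => UURRDLDL INVALID (collision), skipped
Fold 4: move[7]->U => UURRDLDU INVALID (collision), skipped
Fold 5: move[5]->D => UURRDDDD VALID

Answer: XXXXV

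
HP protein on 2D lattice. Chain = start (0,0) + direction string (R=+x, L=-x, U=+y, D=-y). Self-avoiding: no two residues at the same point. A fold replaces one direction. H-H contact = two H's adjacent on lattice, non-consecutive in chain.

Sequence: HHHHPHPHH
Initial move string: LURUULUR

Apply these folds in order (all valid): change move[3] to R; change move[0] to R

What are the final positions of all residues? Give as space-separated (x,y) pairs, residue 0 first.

Answer: (0,0) (1,0) (1,1) (2,1) (3,1) (3,2) (2,2) (2,3) (3,3)

Derivation:
Initial moves: LURUULUR
Fold: move[3]->R => LURRULUR (positions: [(0, 0), (-1, 0), (-1, 1), (0, 1), (1, 1), (1, 2), (0, 2), (0, 3), (1, 3)])
Fold: move[0]->R => RURRULUR (positions: [(0, 0), (1, 0), (1, 1), (2, 1), (3, 1), (3, 2), (2, 2), (2, 3), (3, 3)])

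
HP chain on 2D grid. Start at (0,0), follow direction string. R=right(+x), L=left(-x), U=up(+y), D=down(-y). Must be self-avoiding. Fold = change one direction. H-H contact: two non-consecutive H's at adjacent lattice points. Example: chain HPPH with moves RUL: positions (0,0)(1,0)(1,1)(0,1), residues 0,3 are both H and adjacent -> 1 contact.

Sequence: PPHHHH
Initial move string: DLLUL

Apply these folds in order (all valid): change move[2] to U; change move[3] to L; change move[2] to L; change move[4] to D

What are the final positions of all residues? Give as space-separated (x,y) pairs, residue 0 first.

Initial moves: DLLUL
Fold: move[2]->U => DLUUL (positions: [(0, 0), (0, -1), (-1, -1), (-1, 0), (-1, 1), (-2, 1)])
Fold: move[3]->L => DLULL (positions: [(0, 0), (0, -1), (-1, -1), (-1, 0), (-2, 0), (-3, 0)])
Fold: move[2]->L => DLLLL (positions: [(0, 0), (0, -1), (-1, -1), (-2, -1), (-3, -1), (-4, -1)])
Fold: move[4]->D => DLLLD (positions: [(0, 0), (0, -1), (-1, -1), (-2, -1), (-3, -1), (-3, -2)])

Answer: (0,0) (0,-1) (-1,-1) (-2,-1) (-3,-1) (-3,-2)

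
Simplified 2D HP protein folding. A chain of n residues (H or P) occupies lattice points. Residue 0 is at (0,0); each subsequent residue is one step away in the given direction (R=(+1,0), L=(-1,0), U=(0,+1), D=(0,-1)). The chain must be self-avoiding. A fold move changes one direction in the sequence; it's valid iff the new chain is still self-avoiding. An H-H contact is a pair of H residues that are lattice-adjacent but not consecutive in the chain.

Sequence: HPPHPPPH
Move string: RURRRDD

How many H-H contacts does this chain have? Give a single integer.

Answer: 0

Derivation:
Positions: [(0, 0), (1, 0), (1, 1), (2, 1), (3, 1), (4, 1), (4, 0), (4, -1)]
No H-H contacts found.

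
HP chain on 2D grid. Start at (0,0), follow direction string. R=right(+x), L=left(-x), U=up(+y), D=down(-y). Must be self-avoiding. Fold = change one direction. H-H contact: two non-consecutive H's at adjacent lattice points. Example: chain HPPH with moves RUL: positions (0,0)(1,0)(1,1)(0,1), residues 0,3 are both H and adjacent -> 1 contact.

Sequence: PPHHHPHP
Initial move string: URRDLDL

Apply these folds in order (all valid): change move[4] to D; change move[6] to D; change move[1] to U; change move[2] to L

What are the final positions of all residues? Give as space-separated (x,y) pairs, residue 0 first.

Answer: (0,0) (0,1) (0,2) (-1,2) (-1,1) (-1,0) (-1,-1) (-1,-2)

Derivation:
Initial moves: URRDLDL
Fold: move[4]->D => URRDDDL (positions: [(0, 0), (0, 1), (1, 1), (2, 1), (2, 0), (2, -1), (2, -2), (1, -2)])
Fold: move[6]->D => URRDDDD (positions: [(0, 0), (0, 1), (1, 1), (2, 1), (2, 0), (2, -1), (2, -2), (2, -3)])
Fold: move[1]->U => UURDDDD (positions: [(0, 0), (0, 1), (0, 2), (1, 2), (1, 1), (1, 0), (1, -1), (1, -2)])
Fold: move[2]->L => UULDDDD (positions: [(0, 0), (0, 1), (0, 2), (-1, 2), (-1, 1), (-1, 0), (-1, -1), (-1, -2)])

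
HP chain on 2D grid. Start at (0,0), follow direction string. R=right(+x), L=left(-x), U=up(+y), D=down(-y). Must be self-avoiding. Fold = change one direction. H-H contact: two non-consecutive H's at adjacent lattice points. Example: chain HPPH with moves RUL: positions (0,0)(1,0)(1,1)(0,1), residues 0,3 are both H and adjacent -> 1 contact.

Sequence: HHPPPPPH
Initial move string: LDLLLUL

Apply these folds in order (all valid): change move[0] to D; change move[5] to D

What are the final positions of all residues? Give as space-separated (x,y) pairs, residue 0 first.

Answer: (0,0) (0,-1) (0,-2) (-1,-2) (-2,-2) (-3,-2) (-3,-3) (-4,-3)

Derivation:
Initial moves: LDLLLUL
Fold: move[0]->D => DDLLLUL (positions: [(0, 0), (0, -1), (0, -2), (-1, -2), (-2, -2), (-3, -2), (-3, -1), (-4, -1)])
Fold: move[5]->D => DDLLLDL (positions: [(0, 0), (0, -1), (0, -2), (-1, -2), (-2, -2), (-3, -2), (-3, -3), (-4, -3)])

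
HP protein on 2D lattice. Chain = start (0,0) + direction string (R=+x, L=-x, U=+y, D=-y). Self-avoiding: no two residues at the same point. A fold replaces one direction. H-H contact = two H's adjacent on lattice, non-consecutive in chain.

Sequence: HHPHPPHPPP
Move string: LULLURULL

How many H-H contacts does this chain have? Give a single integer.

Answer: 1

Derivation:
Positions: [(0, 0), (-1, 0), (-1, 1), (-2, 1), (-3, 1), (-3, 2), (-2, 2), (-2, 3), (-3, 3), (-4, 3)]
H-H contact: residue 3 @(-2,1) - residue 6 @(-2, 2)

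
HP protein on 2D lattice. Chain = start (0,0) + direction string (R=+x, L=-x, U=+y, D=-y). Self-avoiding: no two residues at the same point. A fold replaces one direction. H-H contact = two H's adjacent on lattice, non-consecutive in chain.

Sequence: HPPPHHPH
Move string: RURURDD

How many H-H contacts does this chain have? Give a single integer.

Positions: [(0, 0), (1, 0), (1, 1), (2, 1), (2, 2), (3, 2), (3, 1), (3, 0)]
No H-H contacts found.

Answer: 0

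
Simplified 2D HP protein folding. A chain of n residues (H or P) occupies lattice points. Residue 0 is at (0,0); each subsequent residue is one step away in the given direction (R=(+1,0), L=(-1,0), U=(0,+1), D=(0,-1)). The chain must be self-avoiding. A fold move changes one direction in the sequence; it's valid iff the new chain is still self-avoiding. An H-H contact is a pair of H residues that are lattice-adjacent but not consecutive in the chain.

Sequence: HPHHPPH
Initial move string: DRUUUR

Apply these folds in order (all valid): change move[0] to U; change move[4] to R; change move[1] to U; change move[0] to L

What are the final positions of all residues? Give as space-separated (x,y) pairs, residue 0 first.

Answer: (0,0) (-1,0) (-1,1) (-1,2) (-1,3) (0,3) (1,3)

Derivation:
Initial moves: DRUUUR
Fold: move[0]->U => URUUUR (positions: [(0, 0), (0, 1), (1, 1), (1, 2), (1, 3), (1, 4), (2, 4)])
Fold: move[4]->R => URUURR (positions: [(0, 0), (0, 1), (1, 1), (1, 2), (1, 3), (2, 3), (3, 3)])
Fold: move[1]->U => UUUURR (positions: [(0, 0), (0, 1), (0, 2), (0, 3), (0, 4), (1, 4), (2, 4)])
Fold: move[0]->L => LUUURR (positions: [(0, 0), (-1, 0), (-1, 1), (-1, 2), (-1, 3), (0, 3), (1, 3)])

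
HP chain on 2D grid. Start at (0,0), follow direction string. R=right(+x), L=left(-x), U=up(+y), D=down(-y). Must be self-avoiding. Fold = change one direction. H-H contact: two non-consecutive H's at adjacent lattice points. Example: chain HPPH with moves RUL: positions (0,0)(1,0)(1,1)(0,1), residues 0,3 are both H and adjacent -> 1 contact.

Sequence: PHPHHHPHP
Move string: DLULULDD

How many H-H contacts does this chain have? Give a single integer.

Positions: [(0, 0), (0, -1), (-1, -1), (-1, 0), (-2, 0), (-2, 1), (-3, 1), (-3, 0), (-3, -1)]
H-H contact: residue 4 @(-2,0) - residue 7 @(-3, 0)

Answer: 1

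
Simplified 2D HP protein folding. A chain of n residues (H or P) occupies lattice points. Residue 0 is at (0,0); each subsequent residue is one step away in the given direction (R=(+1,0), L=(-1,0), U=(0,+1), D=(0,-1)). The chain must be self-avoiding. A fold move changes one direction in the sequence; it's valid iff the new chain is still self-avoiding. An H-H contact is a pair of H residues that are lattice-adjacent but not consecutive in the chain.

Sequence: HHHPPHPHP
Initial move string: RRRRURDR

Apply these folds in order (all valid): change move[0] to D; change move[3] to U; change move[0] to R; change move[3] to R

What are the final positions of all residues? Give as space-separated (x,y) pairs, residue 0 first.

Answer: (0,0) (1,0) (2,0) (3,0) (4,0) (4,1) (5,1) (5,0) (6,0)

Derivation:
Initial moves: RRRRURDR
Fold: move[0]->D => DRRRURDR (positions: [(0, 0), (0, -1), (1, -1), (2, -1), (3, -1), (3, 0), (4, 0), (4, -1), (5, -1)])
Fold: move[3]->U => DRRUURDR (positions: [(0, 0), (0, -1), (1, -1), (2, -1), (2, 0), (2, 1), (3, 1), (3, 0), (4, 0)])
Fold: move[0]->R => RRRUURDR (positions: [(0, 0), (1, 0), (2, 0), (3, 0), (3, 1), (3, 2), (4, 2), (4, 1), (5, 1)])
Fold: move[3]->R => RRRRURDR (positions: [(0, 0), (1, 0), (2, 0), (3, 0), (4, 0), (4, 1), (5, 1), (5, 0), (6, 0)])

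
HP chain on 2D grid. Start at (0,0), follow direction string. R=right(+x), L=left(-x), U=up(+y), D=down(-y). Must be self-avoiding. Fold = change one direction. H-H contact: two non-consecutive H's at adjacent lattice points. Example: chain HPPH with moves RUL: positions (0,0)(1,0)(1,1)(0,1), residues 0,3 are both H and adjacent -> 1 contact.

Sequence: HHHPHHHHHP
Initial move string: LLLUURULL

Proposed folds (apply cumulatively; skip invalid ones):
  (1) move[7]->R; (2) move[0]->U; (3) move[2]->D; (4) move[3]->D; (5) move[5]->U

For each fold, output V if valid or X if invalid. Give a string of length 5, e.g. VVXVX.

Answer: XVXXV

Derivation:
Initial: LLLUURULL -> [(0, 0), (-1, 0), (-2, 0), (-3, 0), (-3, 1), (-3, 2), (-2, 2), (-2, 3), (-3, 3), (-4, 3)]
Fold 1: move[7]->R => LLLUURURL INVALID (collision), skipped
Fold 2: move[0]->U => ULLUURULL VALID
Fold 3: move[2]->D => ULDUURULL INVALID (collision), skipped
Fold 4: move[3]->D => ULLDURULL INVALID (collision), skipped
Fold 5: move[5]->U => ULLUUUULL VALID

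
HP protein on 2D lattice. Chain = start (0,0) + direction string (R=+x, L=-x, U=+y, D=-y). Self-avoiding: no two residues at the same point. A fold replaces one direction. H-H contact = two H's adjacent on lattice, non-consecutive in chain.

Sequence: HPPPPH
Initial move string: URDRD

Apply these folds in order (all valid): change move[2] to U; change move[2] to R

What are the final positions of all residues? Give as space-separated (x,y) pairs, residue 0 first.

Initial moves: URDRD
Fold: move[2]->U => URURD (positions: [(0, 0), (0, 1), (1, 1), (1, 2), (2, 2), (2, 1)])
Fold: move[2]->R => URRRD (positions: [(0, 0), (0, 1), (1, 1), (2, 1), (3, 1), (3, 0)])

Answer: (0,0) (0,1) (1,1) (2,1) (3,1) (3,0)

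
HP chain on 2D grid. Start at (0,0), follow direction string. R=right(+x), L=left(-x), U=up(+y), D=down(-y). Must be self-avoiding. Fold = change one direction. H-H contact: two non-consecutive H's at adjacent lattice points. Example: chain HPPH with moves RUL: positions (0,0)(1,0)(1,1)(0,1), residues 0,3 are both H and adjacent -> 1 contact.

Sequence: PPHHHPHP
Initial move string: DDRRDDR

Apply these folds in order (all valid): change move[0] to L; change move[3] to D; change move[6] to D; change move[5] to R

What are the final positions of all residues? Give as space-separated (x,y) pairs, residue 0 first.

Initial moves: DDRRDDR
Fold: move[0]->L => LDRRDDR (positions: [(0, 0), (-1, 0), (-1, -1), (0, -1), (1, -1), (1, -2), (1, -3), (2, -3)])
Fold: move[3]->D => LDRDDDR (positions: [(0, 0), (-1, 0), (-1, -1), (0, -1), (0, -2), (0, -3), (0, -4), (1, -4)])
Fold: move[6]->D => LDRDDDD (positions: [(0, 0), (-1, 0), (-1, -1), (0, -1), (0, -2), (0, -3), (0, -4), (0, -5)])
Fold: move[5]->R => LDRDDRD (positions: [(0, 0), (-1, 0), (-1, -1), (0, -1), (0, -2), (0, -3), (1, -3), (1, -4)])

Answer: (0,0) (-1,0) (-1,-1) (0,-1) (0,-2) (0,-3) (1,-3) (1,-4)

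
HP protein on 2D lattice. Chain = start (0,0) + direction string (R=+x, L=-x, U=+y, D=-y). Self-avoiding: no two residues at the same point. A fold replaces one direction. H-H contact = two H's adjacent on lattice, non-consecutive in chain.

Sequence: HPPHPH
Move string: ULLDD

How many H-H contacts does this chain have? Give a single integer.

Positions: [(0, 0), (0, 1), (-1, 1), (-2, 1), (-2, 0), (-2, -1)]
No H-H contacts found.

Answer: 0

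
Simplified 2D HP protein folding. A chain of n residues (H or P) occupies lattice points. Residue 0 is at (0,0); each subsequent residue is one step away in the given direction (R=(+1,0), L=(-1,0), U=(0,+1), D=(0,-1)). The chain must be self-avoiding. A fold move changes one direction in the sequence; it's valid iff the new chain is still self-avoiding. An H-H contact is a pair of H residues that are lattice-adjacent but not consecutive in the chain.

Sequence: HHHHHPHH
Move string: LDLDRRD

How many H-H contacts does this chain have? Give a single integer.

Positions: [(0, 0), (-1, 0), (-1, -1), (-2, -1), (-2, -2), (-1, -2), (0, -2), (0, -3)]
No H-H contacts found.

Answer: 0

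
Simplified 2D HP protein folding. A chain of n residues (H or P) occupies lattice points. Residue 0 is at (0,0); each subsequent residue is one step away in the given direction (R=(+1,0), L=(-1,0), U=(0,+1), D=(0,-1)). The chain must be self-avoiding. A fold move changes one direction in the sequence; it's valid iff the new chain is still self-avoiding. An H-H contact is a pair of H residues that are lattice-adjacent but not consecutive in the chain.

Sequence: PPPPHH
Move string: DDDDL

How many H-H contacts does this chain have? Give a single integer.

Answer: 0

Derivation:
Positions: [(0, 0), (0, -1), (0, -2), (0, -3), (0, -4), (-1, -4)]
No H-H contacts found.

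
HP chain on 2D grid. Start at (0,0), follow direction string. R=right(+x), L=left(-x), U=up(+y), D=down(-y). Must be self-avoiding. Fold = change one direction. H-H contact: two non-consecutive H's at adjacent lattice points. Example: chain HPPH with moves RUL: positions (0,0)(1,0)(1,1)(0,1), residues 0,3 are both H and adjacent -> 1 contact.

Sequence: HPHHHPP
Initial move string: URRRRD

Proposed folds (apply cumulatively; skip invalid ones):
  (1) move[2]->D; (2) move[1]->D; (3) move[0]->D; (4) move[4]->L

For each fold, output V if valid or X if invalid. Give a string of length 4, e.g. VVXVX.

Answer: VXVX

Derivation:
Initial: URRRRD -> [(0, 0), (0, 1), (1, 1), (2, 1), (3, 1), (4, 1), (4, 0)]
Fold 1: move[2]->D => URDRRD VALID
Fold 2: move[1]->D => UDDRRD INVALID (collision), skipped
Fold 3: move[0]->D => DRDRRD VALID
Fold 4: move[4]->L => DRDRLD INVALID (collision), skipped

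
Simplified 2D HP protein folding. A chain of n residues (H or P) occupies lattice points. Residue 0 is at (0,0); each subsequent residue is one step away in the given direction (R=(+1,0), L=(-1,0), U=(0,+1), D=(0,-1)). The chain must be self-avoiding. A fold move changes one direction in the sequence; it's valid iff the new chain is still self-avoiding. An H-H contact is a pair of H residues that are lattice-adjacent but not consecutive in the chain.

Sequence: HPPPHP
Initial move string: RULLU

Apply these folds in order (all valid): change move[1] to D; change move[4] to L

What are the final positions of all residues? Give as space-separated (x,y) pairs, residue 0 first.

Answer: (0,0) (1,0) (1,-1) (0,-1) (-1,-1) (-2,-1)

Derivation:
Initial moves: RULLU
Fold: move[1]->D => RDLLU (positions: [(0, 0), (1, 0), (1, -1), (0, -1), (-1, -1), (-1, 0)])
Fold: move[4]->L => RDLLL (positions: [(0, 0), (1, 0), (1, -1), (0, -1), (-1, -1), (-2, -1)])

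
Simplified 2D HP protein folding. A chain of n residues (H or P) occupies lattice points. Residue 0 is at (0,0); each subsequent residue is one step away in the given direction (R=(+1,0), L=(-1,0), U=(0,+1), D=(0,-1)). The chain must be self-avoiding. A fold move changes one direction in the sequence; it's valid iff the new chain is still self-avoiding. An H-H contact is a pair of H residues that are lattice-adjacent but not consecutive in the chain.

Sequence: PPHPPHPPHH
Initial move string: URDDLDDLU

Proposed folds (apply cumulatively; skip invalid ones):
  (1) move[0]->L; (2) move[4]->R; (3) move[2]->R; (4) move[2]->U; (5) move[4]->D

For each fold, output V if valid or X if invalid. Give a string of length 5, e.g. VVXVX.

Answer: XVVXV

Derivation:
Initial: URDDLDDLU -> [(0, 0), (0, 1), (1, 1), (1, 0), (1, -1), (0, -1), (0, -2), (0, -3), (-1, -3), (-1, -2)]
Fold 1: move[0]->L => LRDDLDDLU INVALID (collision), skipped
Fold 2: move[4]->R => URDDRDDLU VALID
Fold 3: move[2]->R => URRDRDDLU VALID
Fold 4: move[2]->U => URUDRDDLU INVALID (collision), skipped
Fold 5: move[4]->D => URRDDDDLU VALID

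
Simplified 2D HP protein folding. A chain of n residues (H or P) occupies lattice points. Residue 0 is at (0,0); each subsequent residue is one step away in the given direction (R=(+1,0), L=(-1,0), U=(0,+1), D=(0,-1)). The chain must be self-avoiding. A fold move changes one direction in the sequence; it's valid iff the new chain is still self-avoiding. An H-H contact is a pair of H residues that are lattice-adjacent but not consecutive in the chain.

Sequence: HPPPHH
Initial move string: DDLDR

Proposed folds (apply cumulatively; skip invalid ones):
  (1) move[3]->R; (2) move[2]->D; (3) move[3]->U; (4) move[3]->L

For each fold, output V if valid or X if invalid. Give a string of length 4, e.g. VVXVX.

Answer: XVXX

Derivation:
Initial: DDLDR -> [(0, 0), (0, -1), (0, -2), (-1, -2), (-1, -3), (0, -3)]
Fold 1: move[3]->R => DDLRR INVALID (collision), skipped
Fold 2: move[2]->D => DDDDR VALID
Fold 3: move[3]->U => DDDUR INVALID (collision), skipped
Fold 4: move[3]->L => DDDLR INVALID (collision), skipped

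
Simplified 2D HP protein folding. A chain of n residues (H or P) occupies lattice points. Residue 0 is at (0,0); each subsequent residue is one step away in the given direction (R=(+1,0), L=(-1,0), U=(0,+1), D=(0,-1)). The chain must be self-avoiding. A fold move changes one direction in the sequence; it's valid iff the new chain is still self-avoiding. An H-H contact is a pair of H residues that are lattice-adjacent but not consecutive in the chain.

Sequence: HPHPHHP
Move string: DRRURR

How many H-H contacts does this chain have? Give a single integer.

Answer: 0

Derivation:
Positions: [(0, 0), (0, -1), (1, -1), (2, -1), (2, 0), (3, 0), (4, 0)]
No H-H contacts found.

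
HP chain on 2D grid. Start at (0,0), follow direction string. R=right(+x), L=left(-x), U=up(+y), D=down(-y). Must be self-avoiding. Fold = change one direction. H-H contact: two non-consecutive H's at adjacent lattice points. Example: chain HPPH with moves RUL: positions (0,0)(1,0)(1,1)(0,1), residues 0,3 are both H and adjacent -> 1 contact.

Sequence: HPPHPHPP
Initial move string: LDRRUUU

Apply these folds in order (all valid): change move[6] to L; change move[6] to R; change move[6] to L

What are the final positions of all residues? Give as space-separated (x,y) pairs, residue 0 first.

Initial moves: LDRRUUU
Fold: move[6]->L => LDRRUUL (positions: [(0, 0), (-1, 0), (-1, -1), (0, -1), (1, -1), (1, 0), (1, 1), (0, 1)])
Fold: move[6]->R => LDRRUUR (positions: [(0, 0), (-1, 0), (-1, -1), (0, -1), (1, -1), (1, 0), (1, 1), (2, 1)])
Fold: move[6]->L => LDRRUUL (positions: [(0, 0), (-1, 0), (-1, -1), (0, -1), (1, -1), (1, 0), (1, 1), (0, 1)])

Answer: (0,0) (-1,0) (-1,-1) (0,-1) (1,-1) (1,0) (1,1) (0,1)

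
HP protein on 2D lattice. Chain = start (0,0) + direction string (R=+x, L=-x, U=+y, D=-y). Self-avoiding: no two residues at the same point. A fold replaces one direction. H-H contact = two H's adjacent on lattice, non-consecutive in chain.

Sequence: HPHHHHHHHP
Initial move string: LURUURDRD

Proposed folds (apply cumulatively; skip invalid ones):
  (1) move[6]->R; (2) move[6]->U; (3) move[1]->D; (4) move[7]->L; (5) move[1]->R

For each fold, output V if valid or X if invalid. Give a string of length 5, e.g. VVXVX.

Initial: LURUURDRD -> [(0, 0), (-1, 0), (-1, 1), (0, 1), (0, 2), (0, 3), (1, 3), (1, 2), (2, 2), (2, 1)]
Fold 1: move[6]->R => LURUURRRD VALID
Fold 2: move[6]->U => LURUURURD VALID
Fold 3: move[1]->D => LDRUURURD INVALID (collision), skipped
Fold 4: move[7]->L => LURUURULD INVALID (collision), skipped
Fold 5: move[1]->R => LRRUURURD INVALID (collision), skipped

Answer: VVXXX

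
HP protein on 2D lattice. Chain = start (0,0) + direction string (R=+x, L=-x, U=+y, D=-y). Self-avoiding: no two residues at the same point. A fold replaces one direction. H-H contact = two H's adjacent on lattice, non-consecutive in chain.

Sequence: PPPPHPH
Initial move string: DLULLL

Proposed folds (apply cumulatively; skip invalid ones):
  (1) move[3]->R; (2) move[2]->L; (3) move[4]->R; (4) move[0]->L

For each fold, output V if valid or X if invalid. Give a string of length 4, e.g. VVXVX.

Initial: DLULLL -> [(0, 0), (0, -1), (-1, -1), (-1, 0), (-2, 0), (-3, 0), (-4, 0)]
Fold 1: move[3]->R => DLURLL INVALID (collision), skipped
Fold 2: move[2]->L => DLLLLL VALID
Fold 3: move[4]->R => DLLLRL INVALID (collision), skipped
Fold 4: move[0]->L => LLLLLL VALID

Answer: XVXV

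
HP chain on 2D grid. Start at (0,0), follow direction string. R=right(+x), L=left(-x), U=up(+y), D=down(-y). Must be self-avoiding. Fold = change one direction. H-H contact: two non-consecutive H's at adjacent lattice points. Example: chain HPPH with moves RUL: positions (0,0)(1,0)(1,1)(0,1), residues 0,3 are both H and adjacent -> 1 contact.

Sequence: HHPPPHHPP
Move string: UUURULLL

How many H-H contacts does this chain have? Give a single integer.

Positions: [(0, 0), (0, 1), (0, 2), (0, 3), (1, 3), (1, 4), (0, 4), (-1, 4), (-2, 4)]
No H-H contacts found.

Answer: 0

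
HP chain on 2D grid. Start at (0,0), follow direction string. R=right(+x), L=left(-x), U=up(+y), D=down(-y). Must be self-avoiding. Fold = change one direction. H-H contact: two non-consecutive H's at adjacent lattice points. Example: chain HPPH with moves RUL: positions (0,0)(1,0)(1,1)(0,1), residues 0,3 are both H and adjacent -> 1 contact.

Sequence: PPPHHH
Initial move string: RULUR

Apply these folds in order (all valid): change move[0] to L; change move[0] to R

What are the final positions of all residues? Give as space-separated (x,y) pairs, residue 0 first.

Initial moves: RULUR
Fold: move[0]->L => LULUR (positions: [(0, 0), (-1, 0), (-1, 1), (-2, 1), (-2, 2), (-1, 2)])
Fold: move[0]->R => RULUR (positions: [(0, 0), (1, 0), (1, 1), (0, 1), (0, 2), (1, 2)])

Answer: (0,0) (1,0) (1,1) (0,1) (0,2) (1,2)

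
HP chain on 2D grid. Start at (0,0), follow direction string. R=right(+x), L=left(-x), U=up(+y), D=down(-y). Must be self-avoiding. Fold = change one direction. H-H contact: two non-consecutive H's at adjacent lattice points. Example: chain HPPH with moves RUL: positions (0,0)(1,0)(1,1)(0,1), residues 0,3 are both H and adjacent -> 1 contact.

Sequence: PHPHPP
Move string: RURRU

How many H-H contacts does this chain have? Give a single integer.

Answer: 0

Derivation:
Positions: [(0, 0), (1, 0), (1, 1), (2, 1), (3, 1), (3, 2)]
No H-H contacts found.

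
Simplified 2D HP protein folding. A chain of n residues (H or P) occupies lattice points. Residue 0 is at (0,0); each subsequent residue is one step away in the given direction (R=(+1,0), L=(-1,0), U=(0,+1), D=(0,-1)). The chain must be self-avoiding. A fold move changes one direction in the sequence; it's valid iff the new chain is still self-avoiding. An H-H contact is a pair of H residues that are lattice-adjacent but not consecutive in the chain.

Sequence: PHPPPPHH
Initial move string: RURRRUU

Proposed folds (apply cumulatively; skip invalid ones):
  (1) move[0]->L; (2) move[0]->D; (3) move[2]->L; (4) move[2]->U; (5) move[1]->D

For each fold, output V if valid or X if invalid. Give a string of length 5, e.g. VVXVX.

Initial: RURRRUU -> [(0, 0), (1, 0), (1, 1), (2, 1), (3, 1), (4, 1), (4, 2), (4, 3)]
Fold 1: move[0]->L => LURRRUU VALID
Fold 2: move[0]->D => DURRRUU INVALID (collision), skipped
Fold 3: move[2]->L => LULRRUU INVALID (collision), skipped
Fold 4: move[2]->U => LUURRUU VALID
Fold 5: move[1]->D => LDURRUU INVALID (collision), skipped

Answer: VXXVX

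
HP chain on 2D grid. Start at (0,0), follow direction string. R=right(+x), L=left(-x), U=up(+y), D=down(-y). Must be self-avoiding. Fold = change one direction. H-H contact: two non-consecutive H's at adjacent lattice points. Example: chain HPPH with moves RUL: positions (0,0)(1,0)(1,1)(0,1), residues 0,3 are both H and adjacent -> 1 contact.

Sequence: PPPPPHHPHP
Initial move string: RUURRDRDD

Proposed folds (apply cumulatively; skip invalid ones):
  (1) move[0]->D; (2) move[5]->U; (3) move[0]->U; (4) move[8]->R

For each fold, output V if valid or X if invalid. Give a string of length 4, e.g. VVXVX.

Initial: RUURRDRDD -> [(0, 0), (1, 0), (1, 1), (1, 2), (2, 2), (3, 2), (3, 1), (4, 1), (4, 0), (4, -1)]
Fold 1: move[0]->D => DUURRDRDD INVALID (collision), skipped
Fold 2: move[5]->U => RUURRURDD VALID
Fold 3: move[0]->U => UUURRURDD VALID
Fold 4: move[8]->R => UUURRURDR VALID

Answer: XVVV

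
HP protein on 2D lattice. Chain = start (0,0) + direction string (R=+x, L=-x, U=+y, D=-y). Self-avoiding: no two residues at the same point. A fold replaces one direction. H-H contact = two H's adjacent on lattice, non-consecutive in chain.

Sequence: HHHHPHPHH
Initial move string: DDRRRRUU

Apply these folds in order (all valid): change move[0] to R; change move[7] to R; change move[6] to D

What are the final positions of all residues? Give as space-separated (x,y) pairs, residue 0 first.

Answer: (0,0) (1,0) (1,-1) (2,-1) (3,-1) (4,-1) (5,-1) (5,-2) (6,-2)

Derivation:
Initial moves: DDRRRRUU
Fold: move[0]->R => RDRRRRUU (positions: [(0, 0), (1, 0), (1, -1), (2, -1), (3, -1), (4, -1), (5, -1), (5, 0), (5, 1)])
Fold: move[7]->R => RDRRRRUR (positions: [(0, 0), (1, 0), (1, -1), (2, -1), (3, -1), (4, -1), (5, -1), (5, 0), (6, 0)])
Fold: move[6]->D => RDRRRRDR (positions: [(0, 0), (1, 0), (1, -1), (2, -1), (3, -1), (4, -1), (5, -1), (5, -2), (6, -2)])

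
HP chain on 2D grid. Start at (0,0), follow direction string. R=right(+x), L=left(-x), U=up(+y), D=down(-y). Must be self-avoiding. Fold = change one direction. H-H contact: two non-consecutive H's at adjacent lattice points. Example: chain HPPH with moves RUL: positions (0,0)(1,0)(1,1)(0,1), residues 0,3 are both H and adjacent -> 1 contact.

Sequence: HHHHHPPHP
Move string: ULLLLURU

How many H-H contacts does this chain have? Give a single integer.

Positions: [(0, 0), (0, 1), (-1, 1), (-2, 1), (-3, 1), (-4, 1), (-4, 2), (-3, 2), (-3, 3)]
H-H contact: residue 4 @(-3,1) - residue 7 @(-3, 2)

Answer: 1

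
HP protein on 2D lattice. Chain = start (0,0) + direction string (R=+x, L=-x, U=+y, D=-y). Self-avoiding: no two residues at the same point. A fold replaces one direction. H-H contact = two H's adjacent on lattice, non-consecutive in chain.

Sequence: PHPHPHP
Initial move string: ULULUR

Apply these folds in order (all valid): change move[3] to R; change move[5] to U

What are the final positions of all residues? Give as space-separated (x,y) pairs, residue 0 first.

Initial moves: ULULUR
Fold: move[3]->R => ULURUR (positions: [(0, 0), (0, 1), (-1, 1), (-1, 2), (0, 2), (0, 3), (1, 3)])
Fold: move[5]->U => ULURUU (positions: [(0, 0), (0, 1), (-1, 1), (-1, 2), (0, 2), (0, 3), (0, 4)])

Answer: (0,0) (0,1) (-1,1) (-1,2) (0,2) (0,3) (0,4)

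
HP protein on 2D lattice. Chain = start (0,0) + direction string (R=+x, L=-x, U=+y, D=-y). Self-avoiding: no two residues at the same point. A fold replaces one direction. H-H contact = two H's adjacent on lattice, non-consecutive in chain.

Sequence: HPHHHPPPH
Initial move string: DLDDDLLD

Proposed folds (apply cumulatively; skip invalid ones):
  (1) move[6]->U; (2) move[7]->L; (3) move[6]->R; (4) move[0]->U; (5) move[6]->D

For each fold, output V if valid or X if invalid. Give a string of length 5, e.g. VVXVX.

Answer: XVXVV

Derivation:
Initial: DLDDDLLD -> [(0, 0), (0, -1), (-1, -1), (-1, -2), (-1, -3), (-1, -4), (-2, -4), (-3, -4), (-3, -5)]
Fold 1: move[6]->U => DLDDDLUD INVALID (collision), skipped
Fold 2: move[7]->L => DLDDDLLL VALID
Fold 3: move[6]->R => DLDDDLRL INVALID (collision), skipped
Fold 4: move[0]->U => ULDDDLLL VALID
Fold 5: move[6]->D => ULDDDLDL VALID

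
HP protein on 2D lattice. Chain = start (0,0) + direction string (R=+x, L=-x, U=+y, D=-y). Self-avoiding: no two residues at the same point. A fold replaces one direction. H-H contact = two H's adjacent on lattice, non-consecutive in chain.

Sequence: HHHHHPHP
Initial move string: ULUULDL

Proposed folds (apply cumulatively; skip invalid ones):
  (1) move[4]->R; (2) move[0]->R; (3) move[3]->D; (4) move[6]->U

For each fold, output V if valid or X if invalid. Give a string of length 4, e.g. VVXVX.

Initial: ULUULDL -> [(0, 0), (0, 1), (-1, 1), (-1, 2), (-1, 3), (-2, 3), (-2, 2), (-3, 2)]
Fold 1: move[4]->R => ULUURDL INVALID (collision), skipped
Fold 2: move[0]->R => RLUULDL INVALID (collision), skipped
Fold 3: move[3]->D => ULUDLDL INVALID (collision), skipped
Fold 4: move[6]->U => ULUULDU INVALID (collision), skipped

Answer: XXXX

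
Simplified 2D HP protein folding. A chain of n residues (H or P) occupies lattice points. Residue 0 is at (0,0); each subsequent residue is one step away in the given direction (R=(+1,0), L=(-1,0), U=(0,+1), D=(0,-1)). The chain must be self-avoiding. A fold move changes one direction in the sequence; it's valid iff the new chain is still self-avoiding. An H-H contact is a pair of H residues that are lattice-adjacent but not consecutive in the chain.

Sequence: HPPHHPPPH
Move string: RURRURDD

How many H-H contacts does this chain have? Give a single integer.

Answer: 0

Derivation:
Positions: [(0, 0), (1, 0), (1, 1), (2, 1), (3, 1), (3, 2), (4, 2), (4, 1), (4, 0)]
No H-H contacts found.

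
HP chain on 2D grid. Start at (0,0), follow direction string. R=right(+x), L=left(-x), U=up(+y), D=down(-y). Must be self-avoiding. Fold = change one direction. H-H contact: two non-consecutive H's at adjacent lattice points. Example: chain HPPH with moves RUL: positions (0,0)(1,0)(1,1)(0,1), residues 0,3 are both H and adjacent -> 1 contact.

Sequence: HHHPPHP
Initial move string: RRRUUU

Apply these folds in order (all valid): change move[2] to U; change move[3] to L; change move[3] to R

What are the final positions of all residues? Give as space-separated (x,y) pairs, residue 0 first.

Initial moves: RRRUUU
Fold: move[2]->U => RRUUUU (positions: [(0, 0), (1, 0), (2, 0), (2, 1), (2, 2), (2, 3), (2, 4)])
Fold: move[3]->L => RRULUU (positions: [(0, 0), (1, 0), (2, 0), (2, 1), (1, 1), (1, 2), (1, 3)])
Fold: move[3]->R => RRURUU (positions: [(0, 0), (1, 0), (2, 0), (2, 1), (3, 1), (3, 2), (3, 3)])

Answer: (0,0) (1,0) (2,0) (2,1) (3,1) (3,2) (3,3)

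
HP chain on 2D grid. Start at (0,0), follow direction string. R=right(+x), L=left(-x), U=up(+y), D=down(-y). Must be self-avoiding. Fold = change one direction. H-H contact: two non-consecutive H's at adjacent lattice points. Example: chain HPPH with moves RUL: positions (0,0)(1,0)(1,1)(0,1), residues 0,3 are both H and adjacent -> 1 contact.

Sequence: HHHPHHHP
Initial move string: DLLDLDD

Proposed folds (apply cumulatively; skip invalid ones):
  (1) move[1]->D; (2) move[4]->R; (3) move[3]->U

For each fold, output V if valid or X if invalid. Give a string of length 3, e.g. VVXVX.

Initial: DLLDLDD -> [(0, 0), (0, -1), (-1, -1), (-2, -1), (-2, -2), (-3, -2), (-3, -3), (-3, -4)]
Fold 1: move[1]->D => DDLDLDD VALID
Fold 2: move[4]->R => DDLDRDD VALID
Fold 3: move[3]->U => DDLURDD INVALID (collision), skipped

Answer: VVX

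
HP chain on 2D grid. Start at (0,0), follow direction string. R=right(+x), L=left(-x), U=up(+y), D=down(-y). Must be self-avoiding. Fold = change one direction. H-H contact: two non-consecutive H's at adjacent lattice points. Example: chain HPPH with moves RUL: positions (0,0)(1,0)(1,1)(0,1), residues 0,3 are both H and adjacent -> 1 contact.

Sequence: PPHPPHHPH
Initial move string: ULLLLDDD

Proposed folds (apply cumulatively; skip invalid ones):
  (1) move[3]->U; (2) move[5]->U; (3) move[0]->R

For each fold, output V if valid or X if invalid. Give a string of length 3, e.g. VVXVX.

Answer: VXX

Derivation:
Initial: ULLLLDDD -> [(0, 0), (0, 1), (-1, 1), (-2, 1), (-3, 1), (-4, 1), (-4, 0), (-4, -1), (-4, -2)]
Fold 1: move[3]->U => ULLULDDD VALID
Fold 2: move[5]->U => ULLULUDD INVALID (collision), skipped
Fold 3: move[0]->R => RLLULDDD INVALID (collision), skipped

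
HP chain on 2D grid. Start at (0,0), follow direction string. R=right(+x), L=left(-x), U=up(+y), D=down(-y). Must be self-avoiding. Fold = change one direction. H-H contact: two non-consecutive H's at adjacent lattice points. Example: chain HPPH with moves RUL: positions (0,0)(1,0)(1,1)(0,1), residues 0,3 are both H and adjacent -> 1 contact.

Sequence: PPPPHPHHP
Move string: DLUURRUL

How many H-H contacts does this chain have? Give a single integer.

Answer: 0

Derivation:
Positions: [(0, 0), (0, -1), (-1, -1), (-1, 0), (-1, 1), (0, 1), (1, 1), (1, 2), (0, 2)]
No H-H contacts found.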